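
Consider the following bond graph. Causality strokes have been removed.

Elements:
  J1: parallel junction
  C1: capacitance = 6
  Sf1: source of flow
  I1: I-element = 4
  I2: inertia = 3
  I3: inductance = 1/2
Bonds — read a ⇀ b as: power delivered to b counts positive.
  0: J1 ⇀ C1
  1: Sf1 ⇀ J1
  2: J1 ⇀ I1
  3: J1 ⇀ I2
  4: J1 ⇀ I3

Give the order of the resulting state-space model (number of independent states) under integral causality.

b1 stroke→Sf1  (Sf1 fixes flow; stroke at Sf1)
b0 stroke→J1  (C1 outputs effort q/C1)
b2 stroke→I1  (0-jn J1 has e-setter on 0)
b3 stroke→I2  (J1 effort already set via bond 0)
b4 stroke→I3  (common-e at J1 fixed by 0)

4  (C1, I1, I2, I3 all integral)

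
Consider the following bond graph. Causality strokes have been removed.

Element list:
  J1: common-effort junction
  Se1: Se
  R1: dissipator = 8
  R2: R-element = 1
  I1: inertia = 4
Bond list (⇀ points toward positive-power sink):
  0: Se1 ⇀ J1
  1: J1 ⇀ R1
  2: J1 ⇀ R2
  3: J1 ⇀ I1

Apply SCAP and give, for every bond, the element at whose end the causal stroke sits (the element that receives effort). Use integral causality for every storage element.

b0 stroke at J1
b1 stroke at R1
b2 stroke at R2
b3 stroke at I1

b0 stroke→J1  (Se1: effort source, stroke at far end)
b1 stroke→R1  (0-jn J1 has e-setter on 0)
b2 stroke→R2  (0-jn J1 has e-setter on 0)
b3 stroke→I1  (common-e at J1 fixed by 0)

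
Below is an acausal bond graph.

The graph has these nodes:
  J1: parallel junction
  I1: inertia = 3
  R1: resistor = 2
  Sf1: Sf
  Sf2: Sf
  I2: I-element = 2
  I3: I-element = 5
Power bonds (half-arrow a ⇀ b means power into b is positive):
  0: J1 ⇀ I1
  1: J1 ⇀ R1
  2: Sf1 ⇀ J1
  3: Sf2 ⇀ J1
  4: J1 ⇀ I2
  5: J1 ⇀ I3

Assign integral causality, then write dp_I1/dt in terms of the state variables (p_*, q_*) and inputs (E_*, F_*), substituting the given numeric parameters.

dp_I1/dt = 2*F_Sf1 + 2*F_Sf2 - 2*p_I1/3 - p_I2 - 2*p_I3/5

bond 2 →Sf1  (source Sf1 imposes f)
bond 3 →Sf2  (Sf2: flow source, stroke at near end)
bond 0 →I1  (I1: I, integral causality)
bond 4 →I2  (I2 outputs flow p/I2)
bond 5 →I3  (I3: I, integral causality)
bond 1 →J1  (J1 needs exactly one e-in)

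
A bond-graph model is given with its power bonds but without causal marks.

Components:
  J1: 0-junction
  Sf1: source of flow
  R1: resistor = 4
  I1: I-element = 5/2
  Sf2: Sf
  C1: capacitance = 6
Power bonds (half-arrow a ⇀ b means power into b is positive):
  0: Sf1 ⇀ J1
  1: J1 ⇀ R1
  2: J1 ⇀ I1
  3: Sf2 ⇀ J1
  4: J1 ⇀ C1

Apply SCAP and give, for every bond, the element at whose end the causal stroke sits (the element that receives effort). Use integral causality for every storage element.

b0 |Sf1  (Sf1 (Sf) sets flow on bond)
b3 |Sf2  (Sf2: flow source, stroke at near end)
b2 |I1  (I1: I, integral causality)
b4 |J1  (C1: C, integral causality)
b1 |R1  (J1: bond 4 brought effort, rest push out)

b0 →Sf1
b1 →R1
b2 →I1
b3 →Sf2
b4 →J1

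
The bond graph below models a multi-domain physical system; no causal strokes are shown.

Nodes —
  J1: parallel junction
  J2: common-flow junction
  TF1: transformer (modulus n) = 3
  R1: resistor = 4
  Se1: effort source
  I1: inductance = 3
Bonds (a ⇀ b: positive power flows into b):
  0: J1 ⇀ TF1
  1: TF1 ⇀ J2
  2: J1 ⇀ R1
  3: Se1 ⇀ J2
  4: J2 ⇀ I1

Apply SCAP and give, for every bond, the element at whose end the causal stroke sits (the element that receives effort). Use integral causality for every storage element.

#3 →J2  (Se1 fixes effort; stroke away)
#4 →I1  (prefer integral on I1)
#1 →J2  (1-jn J2 has f-setter on 4)
#0 →TF1  (TF TF1: opposite of bond 1)
#2 →J1  (closing 0-jn rule on J1)

#0 stroke at TF1
#1 stroke at J2
#2 stroke at J1
#3 stroke at J2
#4 stroke at I1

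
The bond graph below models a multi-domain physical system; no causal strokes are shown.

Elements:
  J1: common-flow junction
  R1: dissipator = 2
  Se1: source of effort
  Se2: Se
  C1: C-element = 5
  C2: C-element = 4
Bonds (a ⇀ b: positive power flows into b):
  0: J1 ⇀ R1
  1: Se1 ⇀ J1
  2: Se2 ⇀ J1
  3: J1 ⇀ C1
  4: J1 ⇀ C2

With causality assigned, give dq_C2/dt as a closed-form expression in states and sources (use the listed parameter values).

b1 stroke→J1  (Se1: effort source, stroke at far end)
b2 stroke→J1  (source Se2 imposes e)
b3 stroke→J1  (C1: C, integral causality)
b4 stroke→J1  (C2 integral (e out))
b0 stroke→R1  (closing 1-jn rule on J1)

dq_C2/dt = E_Se1/2 + E_Se2/2 - q_C1/10 - q_C2/8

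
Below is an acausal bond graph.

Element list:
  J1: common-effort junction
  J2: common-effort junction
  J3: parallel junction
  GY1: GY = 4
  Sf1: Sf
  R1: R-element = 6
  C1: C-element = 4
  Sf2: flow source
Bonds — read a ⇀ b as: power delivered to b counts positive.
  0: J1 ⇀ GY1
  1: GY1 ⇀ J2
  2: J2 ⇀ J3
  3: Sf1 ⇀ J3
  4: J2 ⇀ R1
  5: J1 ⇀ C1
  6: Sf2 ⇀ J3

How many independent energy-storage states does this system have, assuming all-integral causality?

1  (C1 all integral)

b3 stroke at Sf1  (Sf1 fixes flow; stroke at Sf1)
b6 stroke at Sf2  (Sf2 (Sf) sets flow on bond)
b2 stroke at J3  (J3 needs exactly one e-in)
b5 stroke at J1  (C1 outputs effort q/C1)
b0 stroke at GY1  (J1 effort already set via bond 5)
b1 stroke at GY1  (GY GY1: same side as bond 0)
b4 stroke at J2  (only one effort-in slot at J2)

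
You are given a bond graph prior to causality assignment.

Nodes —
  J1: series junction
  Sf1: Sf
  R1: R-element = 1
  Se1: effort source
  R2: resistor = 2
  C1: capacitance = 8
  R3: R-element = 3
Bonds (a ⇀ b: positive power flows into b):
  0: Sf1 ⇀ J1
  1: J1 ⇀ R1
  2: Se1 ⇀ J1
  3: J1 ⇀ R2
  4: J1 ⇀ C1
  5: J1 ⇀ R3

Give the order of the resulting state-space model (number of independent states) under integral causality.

bond 0 stroke→Sf1  (Sf1: flow source, stroke at near end)
bond 2 stroke→J1  (Se1 fixes effort; stroke away)
bond 1 stroke→J1  (1-jn J1 has f-setter on 0)
bond 3 stroke→J1  (J1: bond 0 brought flow, rest push out)
bond 4 stroke→J1  (1-jn J1 has f-setter on 0)
bond 5 stroke→J1  (1-jn J1 has f-setter on 0)

1  (C1 all integral)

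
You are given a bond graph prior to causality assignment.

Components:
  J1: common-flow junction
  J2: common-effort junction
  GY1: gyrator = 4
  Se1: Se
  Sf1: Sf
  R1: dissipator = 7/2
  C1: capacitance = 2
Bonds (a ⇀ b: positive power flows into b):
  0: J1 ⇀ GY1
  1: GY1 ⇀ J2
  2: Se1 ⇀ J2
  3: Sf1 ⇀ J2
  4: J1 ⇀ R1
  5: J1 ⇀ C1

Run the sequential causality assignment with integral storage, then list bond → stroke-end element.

#2 →J2  (source Se1 imposes e)
#3 →Sf1  (Sf1 fixes flow; stroke at Sf1)
#1 →GY1  (common-e at J2 fixed by 2)
#0 →GY1  (GY1: gyrator matches bond 1)
#4 →J1  (common-f at J1 fixed by 0)
#5 →J1  (1-jn J1 has f-setter on 0)

β0 →GY1
β1 →GY1
β2 →J2
β3 →Sf1
β4 →J1
β5 →J1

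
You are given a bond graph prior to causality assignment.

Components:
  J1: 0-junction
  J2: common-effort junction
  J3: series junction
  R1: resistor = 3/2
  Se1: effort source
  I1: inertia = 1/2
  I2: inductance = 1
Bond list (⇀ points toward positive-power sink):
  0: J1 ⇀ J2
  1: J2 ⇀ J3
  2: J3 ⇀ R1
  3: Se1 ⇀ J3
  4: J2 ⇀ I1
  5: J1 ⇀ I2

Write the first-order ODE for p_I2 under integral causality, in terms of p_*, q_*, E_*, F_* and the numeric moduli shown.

β3 →J3  (Se1 fixes effort; stroke away)
β4 →I1  (prefer integral on I1)
β5 →I2  (I2 outputs flow p/I2)
β0 →J1  (J1: last free bond brings effort in)
β1 →J2  (J2: last free bond brings effort in)
β2 →J3  (1-jn J3 has f-setter on 1)

dp_I2/dt = -E_Se1 - 3*p_I1 - 3*p_I2/2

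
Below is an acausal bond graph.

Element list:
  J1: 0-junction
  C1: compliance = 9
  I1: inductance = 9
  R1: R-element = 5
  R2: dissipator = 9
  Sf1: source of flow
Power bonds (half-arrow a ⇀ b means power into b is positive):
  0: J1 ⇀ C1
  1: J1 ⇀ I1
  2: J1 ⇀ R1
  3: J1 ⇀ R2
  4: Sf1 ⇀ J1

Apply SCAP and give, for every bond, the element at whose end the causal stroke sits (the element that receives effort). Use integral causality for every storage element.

β4 stroke→Sf1  (Sf1 (Sf) sets flow on bond)
β0 stroke→J1  (prefer integral on C1)
β1 stroke→I1  (J1 effort already set via bond 0)
β2 stroke→R1  (common-e at J1 fixed by 0)
β3 stroke→R2  (0-jn J1 has e-setter on 0)

bond 0 |J1
bond 1 |I1
bond 2 |R1
bond 3 |R2
bond 4 |Sf1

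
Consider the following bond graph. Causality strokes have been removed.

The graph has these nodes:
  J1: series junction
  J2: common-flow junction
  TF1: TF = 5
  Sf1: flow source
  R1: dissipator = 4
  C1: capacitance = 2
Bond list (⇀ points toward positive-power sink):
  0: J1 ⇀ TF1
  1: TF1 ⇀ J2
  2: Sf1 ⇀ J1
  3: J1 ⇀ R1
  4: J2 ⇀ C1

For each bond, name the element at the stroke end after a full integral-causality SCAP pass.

bond 2 stroke at Sf1  (Sf1 (Sf) sets flow on bond)
bond 0 stroke at J1  (J1 flow already set via bond 2)
bond 3 stroke at J1  (J1: bond 2 brought flow, rest push out)
bond 1 stroke at TF1  (through TF1, causality passes straight; one stroke at TF1)
bond 4 stroke at J2  (1-jn J2 has f-setter on 1)

β0 stroke at J1
β1 stroke at TF1
β2 stroke at Sf1
β3 stroke at J1
β4 stroke at J2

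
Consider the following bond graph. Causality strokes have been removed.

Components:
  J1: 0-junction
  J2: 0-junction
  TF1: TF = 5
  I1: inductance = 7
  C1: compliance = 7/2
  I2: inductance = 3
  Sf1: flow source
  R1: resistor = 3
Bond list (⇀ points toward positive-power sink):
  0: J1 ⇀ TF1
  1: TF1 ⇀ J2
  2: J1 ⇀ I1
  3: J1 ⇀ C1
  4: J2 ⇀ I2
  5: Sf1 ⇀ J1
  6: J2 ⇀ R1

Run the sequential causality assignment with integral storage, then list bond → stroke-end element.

β5 →Sf1  (Sf1 fixes flow; stroke at Sf1)
β2 →I1  (I1 integral (f out))
β3 →J1  (C1: C, integral causality)
β0 →TF1  (J1: bond 3 brought effort, rest push out)
β1 →J2  (through TF1, causality passes straight; one stroke at TF1)
β4 →I2  (0-jn J2 has e-setter on 1)
β6 →R1  (common-e at J2 fixed by 1)

#0 stroke at TF1
#1 stroke at J2
#2 stroke at I1
#3 stroke at J1
#4 stroke at I2
#5 stroke at Sf1
#6 stroke at R1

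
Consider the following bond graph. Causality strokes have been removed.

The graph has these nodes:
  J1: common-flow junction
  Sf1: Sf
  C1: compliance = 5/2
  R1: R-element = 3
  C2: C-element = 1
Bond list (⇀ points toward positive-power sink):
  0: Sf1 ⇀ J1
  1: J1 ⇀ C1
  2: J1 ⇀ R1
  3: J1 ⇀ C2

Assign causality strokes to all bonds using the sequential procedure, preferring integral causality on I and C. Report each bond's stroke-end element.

#0 →Sf1
#1 →J1
#2 →J1
#3 →J1

bond 0 stroke at Sf1  (Sf1: flow source, stroke at near end)
bond 1 stroke at J1  (1-jn J1 has f-setter on 0)
bond 2 stroke at J1  (common-f at J1 fixed by 0)
bond 3 stroke at J1  (common-f at J1 fixed by 0)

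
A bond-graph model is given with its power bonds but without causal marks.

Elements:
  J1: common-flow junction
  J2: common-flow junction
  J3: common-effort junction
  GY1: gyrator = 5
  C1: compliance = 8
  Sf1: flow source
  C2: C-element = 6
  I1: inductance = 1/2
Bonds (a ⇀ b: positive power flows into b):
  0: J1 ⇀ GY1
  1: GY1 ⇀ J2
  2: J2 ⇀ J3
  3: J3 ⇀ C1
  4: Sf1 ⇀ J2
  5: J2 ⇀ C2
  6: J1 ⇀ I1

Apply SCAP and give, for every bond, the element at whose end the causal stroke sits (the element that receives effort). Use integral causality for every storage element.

β4 stroke→Sf1  (Sf1 fixes flow; stroke at Sf1)
β1 stroke→J2  (1-jn J2 has f-setter on 4)
β2 stroke→J2  (J2: bond 4 brought flow, rest push out)
β5 stroke→J2  (common-f at J2 fixed by 4)
β3 stroke→J3  (J3 needs exactly one e-in)
β0 stroke→J1  (GY1 both-in/both-out from 1)
β6 stroke→I1  (J1: last free bond brings flow in)

β0 stroke→J1
β1 stroke→J2
β2 stroke→J2
β3 stroke→J3
β4 stroke→Sf1
β5 stroke→J2
β6 stroke→I1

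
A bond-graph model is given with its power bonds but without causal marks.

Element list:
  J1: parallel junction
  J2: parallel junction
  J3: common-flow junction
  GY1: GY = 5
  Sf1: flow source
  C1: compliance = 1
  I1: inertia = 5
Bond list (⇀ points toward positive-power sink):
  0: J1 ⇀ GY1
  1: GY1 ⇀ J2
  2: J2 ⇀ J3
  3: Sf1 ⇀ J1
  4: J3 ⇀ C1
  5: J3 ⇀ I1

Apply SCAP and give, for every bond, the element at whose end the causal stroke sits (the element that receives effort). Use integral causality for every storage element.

β0 stroke at J1
β1 stroke at J2
β2 stroke at J3
β3 stroke at Sf1
β4 stroke at J3
β5 stroke at I1

β3 →Sf1  (Sf1 (Sf) sets flow on bond)
β0 →J1  (only one effort-in slot at J1)
β1 →J2  (GY GY1: same side as bond 0)
β2 →J3  (J2: bond 1 brought effort, rest push out)
β4 →J3  (C1: C, integral causality)
β5 →I1  (J3: last free bond brings flow in)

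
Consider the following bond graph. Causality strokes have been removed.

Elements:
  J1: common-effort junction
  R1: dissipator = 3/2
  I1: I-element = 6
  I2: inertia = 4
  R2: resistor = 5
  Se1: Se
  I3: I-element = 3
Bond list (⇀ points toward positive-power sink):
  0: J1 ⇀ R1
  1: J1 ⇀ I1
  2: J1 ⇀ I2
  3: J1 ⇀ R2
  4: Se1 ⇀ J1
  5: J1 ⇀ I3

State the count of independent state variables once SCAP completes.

b4 stroke→J1  (Se1: effort source, stroke at far end)
b0 stroke→R1  (common-e at J1 fixed by 4)
b1 stroke→I1  (J1 effort already set via bond 4)
b2 stroke→I2  (common-e at J1 fixed by 4)
b3 stroke→R2  (0-jn J1 has e-setter on 4)
b5 stroke→I3  (J1 effort already set via bond 4)

3  (I1, I2, I3 all integral)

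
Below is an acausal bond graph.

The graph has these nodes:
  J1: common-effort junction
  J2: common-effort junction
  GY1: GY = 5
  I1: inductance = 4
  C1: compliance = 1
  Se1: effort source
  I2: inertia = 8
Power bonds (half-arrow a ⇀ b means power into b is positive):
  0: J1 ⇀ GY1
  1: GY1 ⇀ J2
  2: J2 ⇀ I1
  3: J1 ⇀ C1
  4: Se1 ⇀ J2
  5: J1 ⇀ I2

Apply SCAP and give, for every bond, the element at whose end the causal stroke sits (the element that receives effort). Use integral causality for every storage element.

#0 stroke at GY1
#1 stroke at GY1
#2 stroke at I1
#3 stroke at J1
#4 stroke at J2
#5 stroke at I2

bond 4 |J2  (Se1 fixes effort; stroke away)
bond 1 |GY1  (J2 effort already set via bond 4)
bond 2 |I1  (common-e at J2 fixed by 4)
bond 0 |GY1  (GY1: gyrator matches bond 1)
bond 3 |J1  (C1 integral (e out))
bond 5 |I2  (0-jn J1 has e-setter on 3)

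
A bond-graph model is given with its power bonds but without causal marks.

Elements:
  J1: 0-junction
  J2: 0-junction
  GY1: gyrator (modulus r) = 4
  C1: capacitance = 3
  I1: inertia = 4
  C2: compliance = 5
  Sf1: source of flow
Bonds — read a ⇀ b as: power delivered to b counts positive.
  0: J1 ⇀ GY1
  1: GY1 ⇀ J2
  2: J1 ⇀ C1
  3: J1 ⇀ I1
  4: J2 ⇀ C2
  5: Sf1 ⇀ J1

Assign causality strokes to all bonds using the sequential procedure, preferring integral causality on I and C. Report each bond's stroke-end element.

b0 →GY1
b1 →GY1
b2 →J1
b3 →I1
b4 →J2
b5 →Sf1

β5 stroke→Sf1  (source Sf1 imposes f)
β2 stroke→J1  (prefer integral on C1)
β0 stroke→GY1  (common-e at J1 fixed by 2)
β3 stroke→I1  (common-e at J1 fixed by 2)
β1 stroke→GY1  (GY GY1: same side as bond 0)
β4 stroke→J2  (only one effort-in slot at J2)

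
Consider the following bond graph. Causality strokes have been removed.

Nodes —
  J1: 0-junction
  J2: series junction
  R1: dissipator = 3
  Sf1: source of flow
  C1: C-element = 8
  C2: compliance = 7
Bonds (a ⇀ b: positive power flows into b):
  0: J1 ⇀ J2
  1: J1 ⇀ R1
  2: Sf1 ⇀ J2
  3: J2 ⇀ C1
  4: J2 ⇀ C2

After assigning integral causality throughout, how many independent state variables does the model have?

bond 2 →Sf1  (Sf1 fixes flow; stroke at Sf1)
bond 0 →J2  (J2 flow already set via bond 2)
bond 3 →J2  (1-jn J2 has f-setter on 2)
bond 4 →J2  (J2: bond 2 brought flow, rest push out)
bond 1 →J1  (closing 0-jn rule on J1)

2  (C1, C2 all integral)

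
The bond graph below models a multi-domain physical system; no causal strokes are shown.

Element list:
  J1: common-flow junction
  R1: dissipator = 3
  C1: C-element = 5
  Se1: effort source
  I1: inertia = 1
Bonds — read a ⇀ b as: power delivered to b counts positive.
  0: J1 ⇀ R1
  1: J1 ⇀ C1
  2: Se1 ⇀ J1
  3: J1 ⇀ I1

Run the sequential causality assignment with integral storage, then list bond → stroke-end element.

bond 2 |J1  (Se1 fixes effort; stroke away)
bond 1 |J1  (prefer integral on C1)
bond 3 |I1  (I1: I, integral causality)
bond 0 |J1  (J1 flow already set via bond 3)

b0 stroke→J1
b1 stroke→J1
b2 stroke→J1
b3 stroke→I1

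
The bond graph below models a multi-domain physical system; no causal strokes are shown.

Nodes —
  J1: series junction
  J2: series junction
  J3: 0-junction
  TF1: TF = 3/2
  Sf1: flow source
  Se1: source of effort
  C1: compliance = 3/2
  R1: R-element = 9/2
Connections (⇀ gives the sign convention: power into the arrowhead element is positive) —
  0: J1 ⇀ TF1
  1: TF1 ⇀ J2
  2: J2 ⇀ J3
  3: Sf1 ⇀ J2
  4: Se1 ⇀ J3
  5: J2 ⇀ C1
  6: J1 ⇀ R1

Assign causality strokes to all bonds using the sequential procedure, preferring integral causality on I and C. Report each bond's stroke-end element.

b3 |Sf1  (Sf1 fixes flow; stroke at Sf1)
b4 |J3  (Se1 fixes effort; stroke away)
b1 |J2  (J2: bond 3 brought flow, rest push out)
b2 |J2  (common-f at J2 fixed by 3)
b5 |J2  (J2: bond 3 brought flow, rest push out)
b0 |TF1  (TF1 one-in-one-out from 1)
b6 |J1  (1-jn J1 has f-setter on 0)

bond 0 stroke at TF1
bond 1 stroke at J2
bond 2 stroke at J2
bond 3 stroke at Sf1
bond 4 stroke at J3
bond 5 stroke at J2
bond 6 stroke at J1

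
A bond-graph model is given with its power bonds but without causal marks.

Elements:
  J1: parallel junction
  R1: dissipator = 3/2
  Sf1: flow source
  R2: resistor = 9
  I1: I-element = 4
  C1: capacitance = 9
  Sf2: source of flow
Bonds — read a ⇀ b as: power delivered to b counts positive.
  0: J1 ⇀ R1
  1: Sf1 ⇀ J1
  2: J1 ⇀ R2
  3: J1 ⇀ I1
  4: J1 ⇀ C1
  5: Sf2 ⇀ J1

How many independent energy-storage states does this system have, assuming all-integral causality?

#1 stroke→Sf1  (Sf1: flow source, stroke at near end)
#5 stroke→Sf2  (Sf2 fixes flow; stroke at Sf2)
#3 stroke→I1  (prefer integral on I1)
#4 stroke→J1  (C1 outputs effort q/C1)
#0 stroke→R1  (J1 effort already set via bond 4)
#2 stroke→R2  (J1 effort already set via bond 4)

2  (C1, I1 all integral)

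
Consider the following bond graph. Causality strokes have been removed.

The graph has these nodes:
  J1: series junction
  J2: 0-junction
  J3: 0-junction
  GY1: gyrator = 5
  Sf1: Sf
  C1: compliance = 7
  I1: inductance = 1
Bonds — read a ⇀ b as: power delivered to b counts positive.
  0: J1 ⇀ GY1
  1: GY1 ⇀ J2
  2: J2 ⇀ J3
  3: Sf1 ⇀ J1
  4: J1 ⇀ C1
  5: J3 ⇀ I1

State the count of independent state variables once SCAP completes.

2  (C1, I1 all integral)

b3 |Sf1  (source Sf1 imposes f)
b0 |J1  (common-f at J1 fixed by 3)
b4 |J1  (J1 flow already set via bond 3)
b1 |J2  (GY GY1: same side as bond 0)
b2 |J3  (common-e at J2 fixed by 1)
b5 |I1  (J3: bond 2 brought effort, rest push out)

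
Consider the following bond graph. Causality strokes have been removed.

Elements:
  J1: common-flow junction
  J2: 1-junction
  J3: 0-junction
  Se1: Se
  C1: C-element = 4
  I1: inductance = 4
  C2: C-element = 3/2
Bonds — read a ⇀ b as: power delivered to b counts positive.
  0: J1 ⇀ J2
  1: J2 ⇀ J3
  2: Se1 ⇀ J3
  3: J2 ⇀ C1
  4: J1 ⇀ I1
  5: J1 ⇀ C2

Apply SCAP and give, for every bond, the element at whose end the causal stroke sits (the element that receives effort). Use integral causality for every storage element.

bond 0 stroke→J1
bond 1 stroke→J2
bond 2 stroke→J3
bond 3 stroke→J2
bond 4 stroke→I1
bond 5 stroke→J1

β2 |J3  (Se1: effort source, stroke at far end)
β1 |J2  (J3 effort already set via bond 2)
β3 |J2  (prefer integral on C1)
β0 |J1  (J2 needs exactly one f-in)
β4 |I1  (I1 outputs flow p/I1)
β5 |J1  (common-f at J1 fixed by 4)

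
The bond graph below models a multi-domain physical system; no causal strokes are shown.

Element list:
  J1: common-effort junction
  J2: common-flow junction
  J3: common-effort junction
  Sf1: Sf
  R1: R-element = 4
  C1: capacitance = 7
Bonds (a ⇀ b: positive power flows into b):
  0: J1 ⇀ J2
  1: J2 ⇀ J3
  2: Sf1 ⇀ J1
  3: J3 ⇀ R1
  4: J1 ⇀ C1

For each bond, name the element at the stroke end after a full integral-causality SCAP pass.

b2 →Sf1  (source Sf1 imposes f)
b4 →J1  (C1 outputs effort q/C1)
b0 →J2  (J1 effort already set via bond 4)
b1 →J3  (closing 1-jn rule on J2)
b3 →R1  (J3: bond 1 brought effort, rest push out)

bond 0 |J2
bond 1 |J3
bond 2 |Sf1
bond 3 |R1
bond 4 |J1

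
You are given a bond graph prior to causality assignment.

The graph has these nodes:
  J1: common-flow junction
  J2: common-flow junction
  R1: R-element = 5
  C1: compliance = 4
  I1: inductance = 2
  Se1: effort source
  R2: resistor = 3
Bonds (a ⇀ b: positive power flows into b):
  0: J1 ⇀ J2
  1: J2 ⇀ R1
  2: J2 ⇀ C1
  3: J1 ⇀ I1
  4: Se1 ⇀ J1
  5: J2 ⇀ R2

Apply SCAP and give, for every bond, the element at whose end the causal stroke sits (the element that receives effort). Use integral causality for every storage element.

β0 →J1
β1 →J2
β2 →J2
β3 →I1
β4 →J1
β5 →J2

β4 →J1  (Se1 (Se) sets effort on bond)
β2 →J2  (C1 outputs effort q/C1)
β3 →I1  (I1 outputs flow p/I1)
β0 →J1  (J1: bond 3 brought flow, rest push out)
β1 →J2  (J2: bond 0 brought flow, rest push out)
β5 →J2  (1-jn J2 has f-setter on 0)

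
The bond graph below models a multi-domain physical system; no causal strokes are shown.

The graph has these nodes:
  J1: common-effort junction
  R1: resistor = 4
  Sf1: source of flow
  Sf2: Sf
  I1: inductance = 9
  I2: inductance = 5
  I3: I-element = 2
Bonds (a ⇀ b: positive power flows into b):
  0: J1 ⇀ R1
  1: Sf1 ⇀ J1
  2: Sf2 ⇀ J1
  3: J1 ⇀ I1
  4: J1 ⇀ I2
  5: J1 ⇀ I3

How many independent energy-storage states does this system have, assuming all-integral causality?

#1 stroke→Sf1  (Sf1: flow source, stroke at near end)
#2 stroke→Sf2  (source Sf2 imposes f)
#3 stroke→I1  (I1 outputs flow p/I1)
#4 stroke→I2  (I2 integral (f out))
#5 stroke→I3  (I3 outputs flow p/I3)
#0 stroke→J1  (J1: last free bond brings effort in)

3  (I1, I2, I3 all integral)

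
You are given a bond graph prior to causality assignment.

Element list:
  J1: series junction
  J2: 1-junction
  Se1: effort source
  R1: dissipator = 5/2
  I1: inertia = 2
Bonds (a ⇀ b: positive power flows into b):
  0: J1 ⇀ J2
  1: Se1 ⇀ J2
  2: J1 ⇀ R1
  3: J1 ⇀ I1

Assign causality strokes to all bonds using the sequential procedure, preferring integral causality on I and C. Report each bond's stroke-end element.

bond 0 |J1
bond 1 |J2
bond 2 |J1
bond 3 |I1

#1 stroke at J2  (Se1 fixes effort; stroke away)
#0 stroke at J1  (J2: last free bond brings flow in)
#3 stroke at I1  (I1 outputs flow p/I1)
#2 stroke at J1  (1-jn J1 has f-setter on 3)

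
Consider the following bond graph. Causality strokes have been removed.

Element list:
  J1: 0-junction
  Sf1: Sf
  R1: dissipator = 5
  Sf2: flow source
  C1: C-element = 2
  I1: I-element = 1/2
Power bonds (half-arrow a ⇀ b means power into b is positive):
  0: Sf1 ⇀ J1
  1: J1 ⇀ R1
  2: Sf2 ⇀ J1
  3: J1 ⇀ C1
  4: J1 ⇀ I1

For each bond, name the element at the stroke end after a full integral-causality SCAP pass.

bond 0 →Sf1  (Sf1: flow source, stroke at near end)
bond 2 →Sf2  (source Sf2 imposes f)
bond 3 →J1  (C1: C, integral causality)
bond 1 →R1  (J1: bond 3 brought effort, rest push out)
bond 4 →I1  (common-e at J1 fixed by 3)

b0 stroke→Sf1
b1 stroke→R1
b2 stroke→Sf2
b3 stroke→J1
b4 stroke→I1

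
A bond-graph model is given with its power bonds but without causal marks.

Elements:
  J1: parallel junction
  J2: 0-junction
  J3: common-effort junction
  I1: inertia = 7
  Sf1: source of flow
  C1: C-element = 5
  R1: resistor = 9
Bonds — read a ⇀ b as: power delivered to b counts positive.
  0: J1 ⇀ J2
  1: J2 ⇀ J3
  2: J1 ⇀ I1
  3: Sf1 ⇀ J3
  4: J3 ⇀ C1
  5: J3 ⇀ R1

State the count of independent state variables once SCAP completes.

β3 stroke→Sf1  (Sf1 fixes flow; stroke at Sf1)
β2 stroke→I1  (I1 integral (f out))
β0 stroke→J1  (J1: last free bond brings effort in)
β1 stroke→J2  (closing 0-jn rule on J2)
β4 stroke→J3  (C1 integral (e out))
β5 stroke→R1  (common-e at J3 fixed by 4)

2  (C1, I1 all integral)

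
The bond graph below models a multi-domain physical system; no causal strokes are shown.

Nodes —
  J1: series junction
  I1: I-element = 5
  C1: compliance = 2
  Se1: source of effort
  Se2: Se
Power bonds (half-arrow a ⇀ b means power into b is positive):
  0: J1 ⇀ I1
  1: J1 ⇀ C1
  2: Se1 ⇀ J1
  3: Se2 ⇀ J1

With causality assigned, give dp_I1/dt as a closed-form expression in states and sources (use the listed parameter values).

dp_I1/dt = E_Se1 + E_Se2 - q_C1/2

#2 |J1  (Se1 (Se) sets effort on bond)
#3 |J1  (Se2 (Se) sets effort on bond)
#0 |I1  (prefer integral on I1)
#1 |J1  (J1 flow already set via bond 0)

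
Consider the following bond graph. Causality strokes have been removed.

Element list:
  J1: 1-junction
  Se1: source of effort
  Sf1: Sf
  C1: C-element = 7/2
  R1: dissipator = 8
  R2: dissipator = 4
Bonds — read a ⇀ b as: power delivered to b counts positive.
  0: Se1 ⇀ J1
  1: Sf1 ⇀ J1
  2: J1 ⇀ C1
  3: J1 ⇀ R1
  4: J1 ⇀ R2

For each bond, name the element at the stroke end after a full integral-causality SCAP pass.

β0 →J1
β1 →Sf1
β2 →J1
β3 →J1
β4 →J1

β0 |J1  (Se1: effort source, stroke at far end)
β1 |Sf1  (Sf1 fixes flow; stroke at Sf1)
β2 |J1  (J1 flow already set via bond 1)
β3 |J1  (common-f at J1 fixed by 1)
β4 |J1  (common-f at J1 fixed by 1)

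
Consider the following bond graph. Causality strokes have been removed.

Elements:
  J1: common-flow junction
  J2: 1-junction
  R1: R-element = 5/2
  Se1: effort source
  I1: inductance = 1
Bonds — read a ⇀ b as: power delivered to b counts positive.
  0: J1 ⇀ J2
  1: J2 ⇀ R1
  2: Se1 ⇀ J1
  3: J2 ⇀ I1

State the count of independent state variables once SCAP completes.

1  (I1 all integral)

b2 stroke→J1  (source Se1 imposes e)
b0 stroke→J2  (only one flow-in slot at J1)
b3 stroke→I1  (prefer integral on I1)
b1 stroke→J2  (1-jn J2 has f-setter on 3)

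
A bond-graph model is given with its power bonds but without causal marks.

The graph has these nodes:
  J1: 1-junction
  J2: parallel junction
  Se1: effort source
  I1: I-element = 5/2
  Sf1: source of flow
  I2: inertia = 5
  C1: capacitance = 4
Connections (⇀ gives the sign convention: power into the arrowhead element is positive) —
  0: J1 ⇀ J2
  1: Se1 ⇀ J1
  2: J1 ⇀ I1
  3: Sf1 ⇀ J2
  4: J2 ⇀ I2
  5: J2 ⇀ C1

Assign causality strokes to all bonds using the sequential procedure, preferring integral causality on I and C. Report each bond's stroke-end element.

bond 0 →J1
bond 1 →J1
bond 2 →I1
bond 3 →Sf1
bond 4 →I2
bond 5 →J2

#1 →J1  (source Se1 imposes e)
#3 →Sf1  (Sf1 fixes flow; stroke at Sf1)
#2 →I1  (prefer integral on I1)
#0 →J1  (J1 flow already set via bond 2)
#4 →I2  (I2 outputs flow p/I2)
#5 →J2  (J2: last free bond brings effort in)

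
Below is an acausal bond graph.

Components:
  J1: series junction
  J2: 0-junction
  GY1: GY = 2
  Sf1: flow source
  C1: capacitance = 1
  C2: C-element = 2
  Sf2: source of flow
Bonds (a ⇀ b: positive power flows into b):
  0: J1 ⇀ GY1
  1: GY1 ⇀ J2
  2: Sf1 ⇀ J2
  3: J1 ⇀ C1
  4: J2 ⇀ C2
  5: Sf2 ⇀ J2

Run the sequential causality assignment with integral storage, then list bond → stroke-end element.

#0 stroke at GY1
#1 stroke at GY1
#2 stroke at Sf1
#3 stroke at J1
#4 stroke at J2
#5 stroke at Sf2

b2 stroke at Sf1  (source Sf1 imposes f)
b5 stroke at Sf2  (source Sf2 imposes f)
b3 stroke at J1  (C1 integral (e out))
b0 stroke at GY1  (closing 1-jn rule on J1)
b1 stroke at GY1  (GY GY1: same side as bond 0)
b4 stroke at J2  (J2: last free bond brings effort in)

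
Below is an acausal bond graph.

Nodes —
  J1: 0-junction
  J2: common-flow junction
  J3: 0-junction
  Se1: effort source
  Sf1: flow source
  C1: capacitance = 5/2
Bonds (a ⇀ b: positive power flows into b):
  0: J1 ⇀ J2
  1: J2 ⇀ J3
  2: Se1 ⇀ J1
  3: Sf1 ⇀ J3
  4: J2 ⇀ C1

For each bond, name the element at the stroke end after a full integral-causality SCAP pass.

b0 →J2
b1 →J3
b2 →J1
b3 →Sf1
b4 →J2

b2 |J1  (Se1 (Se) sets effort on bond)
b3 |Sf1  (Sf1: flow source, stroke at near end)
b0 |J2  (0-jn J1 has e-setter on 2)
b1 |J3  (J3 needs exactly one e-in)
b4 |J2  (1-jn J2 has f-setter on 1)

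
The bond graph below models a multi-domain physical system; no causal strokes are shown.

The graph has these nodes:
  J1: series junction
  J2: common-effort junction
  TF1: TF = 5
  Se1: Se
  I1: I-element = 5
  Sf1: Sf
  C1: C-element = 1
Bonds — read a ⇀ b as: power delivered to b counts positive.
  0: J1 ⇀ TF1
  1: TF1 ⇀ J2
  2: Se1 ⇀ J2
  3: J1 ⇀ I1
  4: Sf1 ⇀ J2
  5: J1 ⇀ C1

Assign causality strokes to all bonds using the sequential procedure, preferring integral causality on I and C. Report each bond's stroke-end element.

b2 stroke→J2  (source Se1 imposes e)
b4 stroke→Sf1  (source Sf1 imposes f)
b1 stroke→TF1  (0-jn J2 has e-setter on 2)
b0 stroke→J1  (through TF1, causality passes straight; one stroke at TF1)
b3 stroke→I1  (I1 integral (f out))
b5 stroke→J1  (common-f at J1 fixed by 3)

#0 →J1
#1 →TF1
#2 →J2
#3 →I1
#4 →Sf1
#5 →J1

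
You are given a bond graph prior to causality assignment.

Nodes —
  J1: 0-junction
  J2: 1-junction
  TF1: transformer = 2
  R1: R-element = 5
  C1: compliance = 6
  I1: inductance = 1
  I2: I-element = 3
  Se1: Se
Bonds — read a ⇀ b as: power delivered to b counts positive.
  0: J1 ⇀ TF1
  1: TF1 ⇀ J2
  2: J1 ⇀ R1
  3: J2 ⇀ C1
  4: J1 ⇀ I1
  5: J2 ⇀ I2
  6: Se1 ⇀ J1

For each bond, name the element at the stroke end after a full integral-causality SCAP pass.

bond 0 stroke at TF1
bond 1 stroke at J2
bond 2 stroke at R1
bond 3 stroke at J2
bond 4 stroke at I1
bond 5 stroke at I2
bond 6 stroke at J1

β6 stroke at J1  (Se1: effort source, stroke at far end)
β0 stroke at TF1  (J1: bond 6 brought effort, rest push out)
β2 stroke at R1  (0-jn J1 has e-setter on 6)
β4 stroke at I1  (0-jn J1 has e-setter on 6)
β1 stroke at J2  (TF TF1: opposite of bond 0)
β3 stroke at J2  (C1 integral (e out))
β5 stroke at I2  (J2: last free bond brings flow in)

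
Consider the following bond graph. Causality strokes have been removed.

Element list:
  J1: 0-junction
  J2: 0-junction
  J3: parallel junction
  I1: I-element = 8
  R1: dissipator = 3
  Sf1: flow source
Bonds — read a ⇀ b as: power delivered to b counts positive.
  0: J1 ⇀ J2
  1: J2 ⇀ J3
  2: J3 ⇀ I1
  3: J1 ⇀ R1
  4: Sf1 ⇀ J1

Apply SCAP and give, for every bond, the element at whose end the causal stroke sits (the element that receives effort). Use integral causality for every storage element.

β0 stroke at J2
β1 stroke at J3
β2 stroke at I1
β3 stroke at J1
β4 stroke at Sf1

#4 |Sf1  (Sf1 fixes flow; stroke at Sf1)
#2 |I1  (I1 outputs flow p/I1)
#1 |J3  (closing 0-jn rule on J3)
#0 |J2  (J2: last free bond brings effort in)
#3 |J1  (J1: last free bond brings effort in)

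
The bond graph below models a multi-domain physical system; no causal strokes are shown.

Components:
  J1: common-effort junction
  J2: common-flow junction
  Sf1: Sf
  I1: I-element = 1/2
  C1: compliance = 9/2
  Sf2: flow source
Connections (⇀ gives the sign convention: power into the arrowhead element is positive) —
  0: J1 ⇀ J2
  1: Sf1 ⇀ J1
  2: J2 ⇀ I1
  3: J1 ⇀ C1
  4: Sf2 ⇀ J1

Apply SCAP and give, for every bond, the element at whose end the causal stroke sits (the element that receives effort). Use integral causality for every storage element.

β0 |J2
β1 |Sf1
β2 |I1
β3 |J1
β4 |Sf2

β1 →Sf1  (Sf1 fixes flow; stroke at Sf1)
β4 →Sf2  (Sf2: flow source, stroke at near end)
β2 →I1  (prefer integral on I1)
β0 →J2  (common-f at J2 fixed by 2)
β3 →J1  (J1 needs exactly one e-in)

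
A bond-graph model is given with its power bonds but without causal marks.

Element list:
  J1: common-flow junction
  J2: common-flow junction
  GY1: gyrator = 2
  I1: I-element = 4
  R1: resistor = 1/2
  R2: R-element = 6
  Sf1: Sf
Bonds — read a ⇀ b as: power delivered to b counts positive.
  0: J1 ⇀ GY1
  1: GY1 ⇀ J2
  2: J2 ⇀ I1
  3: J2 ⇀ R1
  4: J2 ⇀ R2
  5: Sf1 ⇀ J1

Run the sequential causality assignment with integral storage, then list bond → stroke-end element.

β0 →J1
β1 →J2
β2 →I1
β3 →J2
β4 →J2
β5 →Sf1

b5 stroke→Sf1  (Sf1 (Sf) sets flow on bond)
b0 stroke→J1  (J1: bond 5 brought flow, rest push out)
b1 stroke→J2  (through GY1, causality inverts; strokes same side of GY1)
b2 stroke→I1  (I1: I, integral causality)
b3 stroke→J2  (J2: bond 2 brought flow, rest push out)
b4 stroke→J2  (1-jn J2 has f-setter on 2)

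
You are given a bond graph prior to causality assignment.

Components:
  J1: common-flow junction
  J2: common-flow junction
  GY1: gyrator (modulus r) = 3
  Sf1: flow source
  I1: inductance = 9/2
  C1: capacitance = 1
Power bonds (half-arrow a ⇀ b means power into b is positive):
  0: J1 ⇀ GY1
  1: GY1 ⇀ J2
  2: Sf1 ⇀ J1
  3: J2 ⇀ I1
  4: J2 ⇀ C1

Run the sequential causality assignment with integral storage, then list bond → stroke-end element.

#2 →Sf1  (source Sf1 imposes f)
#0 →J1  (J1 flow already set via bond 2)
#1 →J2  (GY GY1: same side as bond 0)
#3 →I1  (I1 outputs flow p/I1)
#4 →J2  (J2: bond 3 brought flow, rest push out)

bond 0 |J1
bond 1 |J2
bond 2 |Sf1
bond 3 |I1
bond 4 |J2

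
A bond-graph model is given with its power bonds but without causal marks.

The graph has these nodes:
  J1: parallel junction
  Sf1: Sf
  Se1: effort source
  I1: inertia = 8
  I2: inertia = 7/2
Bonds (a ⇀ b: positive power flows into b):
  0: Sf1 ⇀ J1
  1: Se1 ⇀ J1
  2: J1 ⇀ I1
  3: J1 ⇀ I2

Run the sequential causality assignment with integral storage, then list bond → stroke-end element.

#0 |Sf1
#1 |J1
#2 |I1
#3 |I2

bond 0 stroke→Sf1  (Sf1: flow source, stroke at near end)
bond 1 stroke→J1  (Se1: effort source, stroke at far end)
bond 2 stroke→I1  (common-e at J1 fixed by 1)
bond 3 stroke→I2  (J1: bond 1 brought effort, rest push out)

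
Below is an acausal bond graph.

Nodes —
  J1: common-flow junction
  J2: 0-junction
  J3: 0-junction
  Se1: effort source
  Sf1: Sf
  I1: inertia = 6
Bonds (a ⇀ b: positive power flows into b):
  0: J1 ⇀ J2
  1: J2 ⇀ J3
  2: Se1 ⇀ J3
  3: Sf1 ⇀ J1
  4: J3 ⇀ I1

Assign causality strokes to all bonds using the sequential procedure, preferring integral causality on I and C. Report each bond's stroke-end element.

b0 stroke at J1
b1 stroke at J2
b2 stroke at J3
b3 stroke at Sf1
b4 stroke at I1

bond 2 stroke→J3  (Se1: effort source, stroke at far end)
bond 3 stroke→Sf1  (source Sf1 imposes f)
bond 0 stroke→J1  (J1: bond 3 brought flow, rest push out)
bond 1 stroke→J2  (J2 needs exactly one e-in)
bond 4 stroke→I1  (0-jn J3 has e-setter on 2)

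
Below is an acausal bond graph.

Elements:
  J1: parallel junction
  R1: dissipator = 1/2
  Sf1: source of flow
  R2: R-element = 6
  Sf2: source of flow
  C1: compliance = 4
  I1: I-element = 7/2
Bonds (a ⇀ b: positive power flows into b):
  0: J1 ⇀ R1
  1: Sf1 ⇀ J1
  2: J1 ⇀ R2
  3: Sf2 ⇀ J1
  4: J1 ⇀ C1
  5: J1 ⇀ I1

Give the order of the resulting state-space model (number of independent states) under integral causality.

b1 |Sf1  (Sf1 fixes flow; stroke at Sf1)
b3 |Sf2  (source Sf2 imposes f)
b4 |J1  (C1 outputs effort q/C1)
b0 |R1  (0-jn J1 has e-setter on 4)
b2 |R2  (J1 effort already set via bond 4)
b5 |I1  (J1: bond 4 brought effort, rest push out)

2  (C1, I1 all integral)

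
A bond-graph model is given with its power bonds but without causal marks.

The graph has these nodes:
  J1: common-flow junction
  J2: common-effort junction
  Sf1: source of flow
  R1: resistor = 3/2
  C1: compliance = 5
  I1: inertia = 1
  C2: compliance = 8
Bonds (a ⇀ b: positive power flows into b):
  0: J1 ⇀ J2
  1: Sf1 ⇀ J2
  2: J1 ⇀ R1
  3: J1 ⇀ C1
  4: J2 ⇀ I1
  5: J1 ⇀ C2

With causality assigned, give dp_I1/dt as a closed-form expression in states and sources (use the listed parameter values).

bond 1 stroke at Sf1  (source Sf1 imposes f)
bond 3 stroke at J1  (prefer integral on C1)
bond 4 stroke at I1  (prefer integral on I1)
bond 0 stroke at J2  (closing 0-jn rule on J2)
bond 2 stroke at J1  (1-jn J1 has f-setter on 0)
bond 5 stroke at J1  (1-jn J1 has f-setter on 0)

dp_I1/dt = 3*F_Sf1/2 - 3*p_I1/2 - q_C1/5 - q_C2/8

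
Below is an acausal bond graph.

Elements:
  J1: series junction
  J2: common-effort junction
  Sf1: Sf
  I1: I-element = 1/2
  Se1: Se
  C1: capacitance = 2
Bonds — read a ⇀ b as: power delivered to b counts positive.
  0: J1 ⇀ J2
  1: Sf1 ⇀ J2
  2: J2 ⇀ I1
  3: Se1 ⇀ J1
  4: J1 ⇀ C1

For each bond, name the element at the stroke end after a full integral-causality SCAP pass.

bond 1 stroke at Sf1  (source Sf1 imposes f)
bond 3 stroke at J1  (Se1 fixes effort; stroke away)
bond 2 stroke at I1  (I1 outputs flow p/I1)
bond 0 stroke at J2  (J2 needs exactly one e-in)
bond 4 stroke at J1  (J1 flow already set via bond 0)

β0 stroke at J2
β1 stroke at Sf1
β2 stroke at I1
β3 stroke at J1
β4 stroke at J1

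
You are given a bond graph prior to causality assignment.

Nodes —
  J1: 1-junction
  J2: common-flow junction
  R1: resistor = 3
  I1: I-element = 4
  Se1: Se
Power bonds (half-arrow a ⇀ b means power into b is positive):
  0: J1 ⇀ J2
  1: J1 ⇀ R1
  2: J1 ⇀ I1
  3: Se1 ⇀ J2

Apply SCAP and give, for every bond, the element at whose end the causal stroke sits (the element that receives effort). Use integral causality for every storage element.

#0 →J1
#1 →J1
#2 →I1
#3 →J2

b3 |J2  (Se1 fixes effort; stroke away)
b0 |J1  (closing 1-jn rule on J2)
b2 |I1  (I1 integral (f out))
b1 |J1  (common-f at J1 fixed by 2)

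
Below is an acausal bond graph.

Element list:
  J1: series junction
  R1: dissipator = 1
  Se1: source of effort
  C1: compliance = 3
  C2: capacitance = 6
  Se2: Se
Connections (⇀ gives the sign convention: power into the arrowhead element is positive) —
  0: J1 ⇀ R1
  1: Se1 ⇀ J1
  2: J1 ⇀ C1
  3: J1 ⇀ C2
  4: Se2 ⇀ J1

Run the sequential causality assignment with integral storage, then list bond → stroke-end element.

b1 stroke→J1  (source Se1 imposes e)
b4 stroke→J1  (Se2 (Se) sets effort on bond)
b2 stroke→J1  (C1: C, integral causality)
b3 stroke→J1  (C2: C, integral causality)
b0 stroke→R1  (only one flow-in slot at J1)

β0 stroke at R1
β1 stroke at J1
β2 stroke at J1
β3 stroke at J1
β4 stroke at J1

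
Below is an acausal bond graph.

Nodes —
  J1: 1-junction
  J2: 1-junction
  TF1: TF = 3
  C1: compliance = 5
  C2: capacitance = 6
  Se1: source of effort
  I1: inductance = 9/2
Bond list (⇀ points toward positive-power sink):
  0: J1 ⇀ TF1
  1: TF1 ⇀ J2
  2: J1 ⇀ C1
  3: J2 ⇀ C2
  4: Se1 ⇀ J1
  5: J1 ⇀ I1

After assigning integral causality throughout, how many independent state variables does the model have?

bond 4 →J1  (source Se1 imposes e)
bond 2 →J1  (C1 integral (e out))
bond 3 →J2  (C2 integral (e out))
bond 1 →TF1  (J2 needs exactly one f-in)
bond 0 →J1  (TF1: transformer flips bond 1)
bond 5 →I1  (only one flow-in slot at J1)

3  (C1, C2, I1 all integral)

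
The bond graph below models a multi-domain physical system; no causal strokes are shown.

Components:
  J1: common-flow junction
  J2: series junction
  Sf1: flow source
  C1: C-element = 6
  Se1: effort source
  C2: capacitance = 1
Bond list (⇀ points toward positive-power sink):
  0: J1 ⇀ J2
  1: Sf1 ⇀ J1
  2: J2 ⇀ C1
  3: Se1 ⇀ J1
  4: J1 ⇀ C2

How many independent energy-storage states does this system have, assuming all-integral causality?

2  (C1, C2 all integral)

#1 stroke→Sf1  (source Sf1 imposes f)
#3 stroke→J1  (Se1 fixes effort; stroke away)
#0 stroke→J1  (J1: bond 1 brought flow, rest push out)
#4 stroke→J1  (1-jn J1 has f-setter on 1)
#2 stroke→J2  (common-f at J2 fixed by 0)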